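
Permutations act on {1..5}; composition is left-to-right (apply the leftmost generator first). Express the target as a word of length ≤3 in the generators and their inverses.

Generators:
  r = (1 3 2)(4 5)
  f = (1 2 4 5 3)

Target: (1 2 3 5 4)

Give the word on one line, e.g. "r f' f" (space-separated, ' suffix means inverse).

  after r: (1 3 2)(4 5)
  after f: (3 4)
  after r': (1 2 3 5 4)

r f r'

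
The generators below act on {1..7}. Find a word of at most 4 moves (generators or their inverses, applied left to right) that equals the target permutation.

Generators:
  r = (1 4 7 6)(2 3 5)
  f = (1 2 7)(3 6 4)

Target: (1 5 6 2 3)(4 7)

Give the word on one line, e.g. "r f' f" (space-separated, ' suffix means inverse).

  after f: (1 2 7)(3 6 4)
  after r': (1 5 3 7 6)(2 4)
  after f: (1 5 6 2 3)(4 7)

f r' f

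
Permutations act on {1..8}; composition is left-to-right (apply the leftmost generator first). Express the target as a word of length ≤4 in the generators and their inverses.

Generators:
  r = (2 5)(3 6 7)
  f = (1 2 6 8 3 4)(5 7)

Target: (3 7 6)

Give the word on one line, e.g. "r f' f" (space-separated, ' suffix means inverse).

r r

  after r: (2 5)(3 6 7)
  after r: (3 7 6)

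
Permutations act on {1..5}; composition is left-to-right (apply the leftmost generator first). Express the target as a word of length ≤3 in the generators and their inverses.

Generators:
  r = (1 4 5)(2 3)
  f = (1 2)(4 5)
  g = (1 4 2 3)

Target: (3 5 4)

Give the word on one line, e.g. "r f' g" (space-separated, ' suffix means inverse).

  after g: (1 4 2 3)
  after r': (3 5 4)

g r'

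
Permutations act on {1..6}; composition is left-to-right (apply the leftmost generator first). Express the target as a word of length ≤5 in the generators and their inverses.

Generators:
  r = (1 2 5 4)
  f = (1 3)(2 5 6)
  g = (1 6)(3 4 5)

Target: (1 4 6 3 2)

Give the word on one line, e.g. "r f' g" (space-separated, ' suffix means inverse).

  after f': (1 3)(2 6 5)
  after g: (1 4 5 2)(3 6)
  after f': (1 4 2 3 5 6)
  after f': (1 4 6 3 2)

f' g f' f'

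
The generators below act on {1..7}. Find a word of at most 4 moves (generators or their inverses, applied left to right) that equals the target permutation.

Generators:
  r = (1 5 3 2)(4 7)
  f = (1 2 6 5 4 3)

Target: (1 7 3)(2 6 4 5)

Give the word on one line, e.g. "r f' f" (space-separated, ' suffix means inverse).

f' f' r f

  after f': (1 3 4 5 6 2)
  after f': (1 4 6)(2 3 5)
  after r: (1 7 4 6 5)
  after f: (1 7 3)(2 6 4 5)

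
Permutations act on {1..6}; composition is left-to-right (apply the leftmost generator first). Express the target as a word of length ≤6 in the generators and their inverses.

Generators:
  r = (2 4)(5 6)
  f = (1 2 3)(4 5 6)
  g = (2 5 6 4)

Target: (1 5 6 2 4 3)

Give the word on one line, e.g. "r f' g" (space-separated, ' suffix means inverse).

  after g: (2 5 6 4)
  after f: (1 2 6 5 4 3)
  after g: (1 5 2 4 3)
  after g: (1 6 4 3)
  after r': (1 5 6 2 4 3)

g f g g r'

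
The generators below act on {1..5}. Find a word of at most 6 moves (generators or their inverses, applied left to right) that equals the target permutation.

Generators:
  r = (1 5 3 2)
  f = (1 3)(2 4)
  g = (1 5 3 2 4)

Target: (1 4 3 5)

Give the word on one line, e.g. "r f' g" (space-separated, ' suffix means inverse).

  after r: (1 5 3 2)
  after g': (2 4)
  after f: (1 3)
  after f: (2 4)
  after g': (1 4 3 5)

r g' f f g'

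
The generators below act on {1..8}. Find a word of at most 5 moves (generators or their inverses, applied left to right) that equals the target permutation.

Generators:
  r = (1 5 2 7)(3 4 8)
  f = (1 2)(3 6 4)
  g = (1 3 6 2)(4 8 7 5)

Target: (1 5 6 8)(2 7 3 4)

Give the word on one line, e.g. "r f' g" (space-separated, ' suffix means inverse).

  after f: (1 2)(3 6 4)
  after g: (2 3)(4 6 8 7 5)
  after r': (1 7)(2 8)(3 5)(4 6)
  after g: (1 5 6 8)(2 7 3 4)

f g r' g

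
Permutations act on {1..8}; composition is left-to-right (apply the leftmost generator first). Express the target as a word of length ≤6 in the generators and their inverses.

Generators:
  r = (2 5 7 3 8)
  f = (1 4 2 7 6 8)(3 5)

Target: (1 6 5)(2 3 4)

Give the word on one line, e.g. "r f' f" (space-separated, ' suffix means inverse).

  after r': (2 8 3 7 5)
  after f': (1 8 5 4)(2 6 7 3)
  after f': (1 6 2 7 5)(3 4 8)
  after r: (1 6 5)(2 3 4)

r' f' f' r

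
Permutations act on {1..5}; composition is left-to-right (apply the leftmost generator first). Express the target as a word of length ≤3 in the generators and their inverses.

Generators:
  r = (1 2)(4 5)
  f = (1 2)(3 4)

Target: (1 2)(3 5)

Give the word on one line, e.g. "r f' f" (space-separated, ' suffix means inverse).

  after r': (1 2)(4 5)
  after f: (3 4 5)
  after r: (1 2)(3 5)

r' f r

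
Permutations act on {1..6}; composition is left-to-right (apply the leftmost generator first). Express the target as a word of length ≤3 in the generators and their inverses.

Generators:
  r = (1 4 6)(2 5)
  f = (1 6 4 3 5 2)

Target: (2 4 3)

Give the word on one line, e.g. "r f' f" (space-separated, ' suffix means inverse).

  after f: (1 6 4 3 5 2)
  after r: (2 4 3)

f r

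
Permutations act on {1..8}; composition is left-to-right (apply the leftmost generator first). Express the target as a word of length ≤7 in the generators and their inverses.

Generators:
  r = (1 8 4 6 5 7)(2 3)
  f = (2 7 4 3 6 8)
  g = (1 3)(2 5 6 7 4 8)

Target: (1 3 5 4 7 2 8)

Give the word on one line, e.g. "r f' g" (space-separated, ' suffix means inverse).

  after r': (1 7 5 6 4 8)(2 3)
  after f': (1 2 4 6 7 5 3 8)
  after g: (1 5)(2 8 3)(4 7 6)
  after g: (1 6 8)(3 5)
  after f': (1 3 5 4 7 2 8)

r' f' g g f'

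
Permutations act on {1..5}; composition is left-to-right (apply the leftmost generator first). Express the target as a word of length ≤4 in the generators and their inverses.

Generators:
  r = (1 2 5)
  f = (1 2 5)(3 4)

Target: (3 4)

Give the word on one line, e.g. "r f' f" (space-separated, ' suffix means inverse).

r' f

  after r': (1 5 2)
  after f: (3 4)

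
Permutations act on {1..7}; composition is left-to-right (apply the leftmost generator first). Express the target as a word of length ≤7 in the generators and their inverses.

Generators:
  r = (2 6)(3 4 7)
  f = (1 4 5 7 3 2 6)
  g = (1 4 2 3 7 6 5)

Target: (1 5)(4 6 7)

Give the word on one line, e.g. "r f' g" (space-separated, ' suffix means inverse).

r g g f g

  after r: (2 6)(3 4 7)
  after g: (1 4 6 3 2 5)
  after g: (1 2)(4 5)(6 7)
  after f: (1 6 3 2 4 7)
  after g: (1 5)(4 6 7)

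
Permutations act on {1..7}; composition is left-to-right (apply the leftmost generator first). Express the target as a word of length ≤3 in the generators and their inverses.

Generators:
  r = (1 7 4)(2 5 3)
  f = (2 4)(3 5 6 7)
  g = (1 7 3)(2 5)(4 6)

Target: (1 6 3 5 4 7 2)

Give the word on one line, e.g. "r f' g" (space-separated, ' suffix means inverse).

f r' g'

  after f: (2 4)(3 5 6 7)
  after r': (1 4 3 2 7 5 6)
  after g': (1 6 3 5 4 7 2)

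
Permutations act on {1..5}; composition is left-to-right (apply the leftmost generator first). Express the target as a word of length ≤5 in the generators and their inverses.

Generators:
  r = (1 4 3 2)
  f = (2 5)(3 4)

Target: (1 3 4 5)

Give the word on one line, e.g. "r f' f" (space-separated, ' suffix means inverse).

  after f: (2 5)(3 4)
  after r: (1 4 2 5)
  after f: (1 3 4 5)
  after f: (1 4 2 5)
  after f: (1 3 4 5)

f r f f f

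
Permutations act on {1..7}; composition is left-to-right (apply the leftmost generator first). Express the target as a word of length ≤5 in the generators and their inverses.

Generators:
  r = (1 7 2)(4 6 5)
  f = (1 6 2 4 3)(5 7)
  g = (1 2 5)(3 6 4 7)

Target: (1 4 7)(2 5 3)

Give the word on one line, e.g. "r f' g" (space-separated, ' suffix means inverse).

  after g': (1 5 2)(3 7 4 6)
  after r': (1 6 3)(5 7)
  after g: (1 4 7)(2 5 3)

g' r' g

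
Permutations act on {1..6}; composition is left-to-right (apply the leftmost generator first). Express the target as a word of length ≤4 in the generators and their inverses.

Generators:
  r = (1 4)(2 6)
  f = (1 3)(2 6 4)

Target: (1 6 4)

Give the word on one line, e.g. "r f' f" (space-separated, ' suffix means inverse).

  after r: (1 4)(2 6)
  after f: (1 2 4 3)
  after f: (1 6 4)

r f f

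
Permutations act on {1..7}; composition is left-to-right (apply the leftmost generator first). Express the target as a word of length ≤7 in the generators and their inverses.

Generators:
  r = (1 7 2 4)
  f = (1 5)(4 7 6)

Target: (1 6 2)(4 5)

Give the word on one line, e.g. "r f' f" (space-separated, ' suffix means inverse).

  after r': (1 4 2 7)
  after r': (1 2)(4 7)
  after r': (1 7 2 4)
  after f: (1 6 4 5)(2 7)
  after r': (1 6 2)(4 5)

r' r' r' f r'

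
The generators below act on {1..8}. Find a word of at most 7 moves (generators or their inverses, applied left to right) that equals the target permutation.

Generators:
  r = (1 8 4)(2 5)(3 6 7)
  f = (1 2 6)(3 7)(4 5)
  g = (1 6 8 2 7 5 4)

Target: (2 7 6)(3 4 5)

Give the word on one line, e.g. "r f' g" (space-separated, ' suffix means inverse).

r' g' g' r' g'

  after r': (1 4 8)(2 5)(3 7 6)
  after g': (1 5 8 4 6 3 2 7)
  after g': (1 7 4)(3 8 5 6)
  after r': (1 6 7 8 2 5 3)
  after g': (2 7 6)(3 4 5)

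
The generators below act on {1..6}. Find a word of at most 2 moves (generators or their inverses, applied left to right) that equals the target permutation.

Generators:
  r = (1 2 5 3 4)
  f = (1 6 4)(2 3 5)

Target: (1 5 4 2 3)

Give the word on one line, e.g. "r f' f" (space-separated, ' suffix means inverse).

  after r: (1 2 5 3 4)
  after r: (1 5 4 2 3)

r r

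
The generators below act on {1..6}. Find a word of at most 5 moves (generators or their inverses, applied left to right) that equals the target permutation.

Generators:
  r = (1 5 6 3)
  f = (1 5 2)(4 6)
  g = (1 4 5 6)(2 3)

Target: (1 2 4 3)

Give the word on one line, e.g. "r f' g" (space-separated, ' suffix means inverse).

r g r g r'

  after r: (1 5 6 3)
  after g: (1 6 2 3 4 5)
  after r: (1 3 4 6 2)
  after g: (1 2 4)(3 5 6)
  after r': (1 2 4 3)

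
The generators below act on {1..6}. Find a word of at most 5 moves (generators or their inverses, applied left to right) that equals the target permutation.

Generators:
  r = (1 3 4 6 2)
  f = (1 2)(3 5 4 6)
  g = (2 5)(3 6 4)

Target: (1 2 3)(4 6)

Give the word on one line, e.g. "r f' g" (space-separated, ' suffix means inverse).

f g' f' f' r

  after f: (1 2)(3 5 4 6)
  after g': (1 5 6 4 3 2)
  after f': (1 3)(4 6 5)
  after f': (1 6 3 2)
  after r: (1 2 3)(4 6)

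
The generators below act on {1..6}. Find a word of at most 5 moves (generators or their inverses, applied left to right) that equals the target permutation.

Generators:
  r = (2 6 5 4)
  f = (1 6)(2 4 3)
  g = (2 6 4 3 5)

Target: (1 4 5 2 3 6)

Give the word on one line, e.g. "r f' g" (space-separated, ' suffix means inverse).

  after f': (1 6)(2 3 4)
  after r: (1 5 4 6)(2 3)
  after r: (1 4 5 2 3 6)

f' r r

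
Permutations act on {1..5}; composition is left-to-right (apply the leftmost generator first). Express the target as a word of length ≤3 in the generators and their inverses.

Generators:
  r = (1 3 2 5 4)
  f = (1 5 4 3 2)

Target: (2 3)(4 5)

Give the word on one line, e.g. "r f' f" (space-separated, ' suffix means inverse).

f' r f'

  after f': (1 2 3 4 5)
  after r: (1 5 3)
  after f': (2 3)(4 5)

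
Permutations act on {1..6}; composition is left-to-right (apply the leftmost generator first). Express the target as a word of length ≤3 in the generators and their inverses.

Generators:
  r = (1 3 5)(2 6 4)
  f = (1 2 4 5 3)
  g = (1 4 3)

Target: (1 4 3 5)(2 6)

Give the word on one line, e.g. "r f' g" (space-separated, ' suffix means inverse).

f r r

  after f: (1 2 4 5 3)
  after r: (1 6 4)
  after r: (1 4 3 5)(2 6)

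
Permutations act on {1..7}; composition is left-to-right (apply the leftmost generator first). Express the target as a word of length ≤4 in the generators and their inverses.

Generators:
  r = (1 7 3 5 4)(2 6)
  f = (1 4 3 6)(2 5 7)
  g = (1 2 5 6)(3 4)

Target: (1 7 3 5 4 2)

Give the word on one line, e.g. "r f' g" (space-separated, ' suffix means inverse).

f' r' f' g

  after f': (1 6 3 4)(2 7 5)
  after r': (1 2)(3 5 6 7)
  after f': (1 7 4)(2 6 5 3)
  after g: (1 7 3 5 4 2)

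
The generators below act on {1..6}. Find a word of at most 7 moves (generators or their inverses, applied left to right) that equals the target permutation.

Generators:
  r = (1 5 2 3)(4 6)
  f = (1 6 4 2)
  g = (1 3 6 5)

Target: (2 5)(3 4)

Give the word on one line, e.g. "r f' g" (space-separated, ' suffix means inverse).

g' g' f r f'

  after g': (1 5 6 3)
  after g': (1 6)(3 5)
  after f: (1 4 2)(3 5)
  after r: (1 6 4 3 2 5)
  after f': (2 5)(3 4)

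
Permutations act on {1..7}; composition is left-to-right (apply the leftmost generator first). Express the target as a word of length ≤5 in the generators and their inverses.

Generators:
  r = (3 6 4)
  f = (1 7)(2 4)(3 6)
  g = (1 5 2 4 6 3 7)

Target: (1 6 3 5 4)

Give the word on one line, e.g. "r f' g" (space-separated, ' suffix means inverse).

f' g' f g' r'

  after f': (1 7)(2 4)(3 6)
  after g': (1 3 4 5)
  after f: (1 6 3 2 4 5 7)
  after g': (1 4)(3 5)
  after r': (1 6 3 5 4)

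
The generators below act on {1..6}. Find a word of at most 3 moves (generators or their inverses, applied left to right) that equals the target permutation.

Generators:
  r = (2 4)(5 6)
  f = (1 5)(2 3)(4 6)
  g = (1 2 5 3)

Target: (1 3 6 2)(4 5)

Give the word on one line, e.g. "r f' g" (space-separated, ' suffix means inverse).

g f' r

  after g: (1 2 5 3)
  after f': (1 3 5 2)(4 6)
  after r: (1 3 6 2)(4 5)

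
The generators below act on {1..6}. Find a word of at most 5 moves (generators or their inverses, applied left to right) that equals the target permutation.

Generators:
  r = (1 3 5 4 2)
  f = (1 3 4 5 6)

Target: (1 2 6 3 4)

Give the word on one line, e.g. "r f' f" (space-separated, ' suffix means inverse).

  after r': (1 2 4 5 3)
  after f: (1 2 5 4 6)
  after f: (1 2 6 3 4)

r' f f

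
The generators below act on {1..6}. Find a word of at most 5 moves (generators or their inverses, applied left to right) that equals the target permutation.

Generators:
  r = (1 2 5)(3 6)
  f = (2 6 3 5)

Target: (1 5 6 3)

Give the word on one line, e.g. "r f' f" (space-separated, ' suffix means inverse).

r' r' f r f

  after r': (1 5 2)(3 6)
  after r': (1 2 5)
  after f: (1 6 3 5)
  after r: (1 3)(2 5)
  after f: (1 5 6 3)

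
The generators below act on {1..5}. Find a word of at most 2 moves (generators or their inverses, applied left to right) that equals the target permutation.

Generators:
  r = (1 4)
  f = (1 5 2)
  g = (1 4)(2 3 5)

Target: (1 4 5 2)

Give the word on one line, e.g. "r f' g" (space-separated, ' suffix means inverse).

r f

  after r: (1 4)
  after f: (1 4 5 2)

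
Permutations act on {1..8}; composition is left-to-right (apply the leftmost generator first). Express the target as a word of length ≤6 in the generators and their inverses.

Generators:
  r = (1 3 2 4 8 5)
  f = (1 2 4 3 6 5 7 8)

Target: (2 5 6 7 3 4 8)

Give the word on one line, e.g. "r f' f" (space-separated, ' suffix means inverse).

  after f: (1 2 4 3 6 5 7 8)
  after r: (1 4 2 8 3 6)(5 7)
  after f': (1 2 7 6 8 4)
  after f': (2 5 6 7 3 4 8)

f r f' f'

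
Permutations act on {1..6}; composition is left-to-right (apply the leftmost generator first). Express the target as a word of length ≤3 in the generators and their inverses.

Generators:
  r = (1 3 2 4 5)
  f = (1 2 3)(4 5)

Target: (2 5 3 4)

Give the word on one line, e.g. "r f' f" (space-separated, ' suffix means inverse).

f r' r'

  after f: (1 2 3)(4 5)
  after r': (1 3 5 2)
  after r': (2 5 3 4)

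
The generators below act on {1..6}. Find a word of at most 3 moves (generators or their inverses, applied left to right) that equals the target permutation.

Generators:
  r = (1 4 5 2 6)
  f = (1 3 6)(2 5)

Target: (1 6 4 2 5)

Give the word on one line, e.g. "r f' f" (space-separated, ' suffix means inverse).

  after f: (1 3 6)(2 5)
  after r: (1 3)(4 5 6)
  after f: (1 6 4 2 5)

f r f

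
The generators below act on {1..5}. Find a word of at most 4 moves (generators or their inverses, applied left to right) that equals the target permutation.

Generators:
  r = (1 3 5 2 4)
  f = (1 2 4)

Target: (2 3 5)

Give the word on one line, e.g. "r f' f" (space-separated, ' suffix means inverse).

  after r': (1 4 2 5 3)
  after f: (2 5 3)
  after r': (1 4 2 3 5)
  after f: (2 3 5)

r' f r' f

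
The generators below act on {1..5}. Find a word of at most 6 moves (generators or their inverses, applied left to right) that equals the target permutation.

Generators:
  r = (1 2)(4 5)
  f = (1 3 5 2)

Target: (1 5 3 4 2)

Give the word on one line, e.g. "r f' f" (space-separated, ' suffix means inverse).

  after r: (1 2)(4 5)
  after f: (2 3 5 4)
  after r': (1 2 3 4)
  after f': (1 5 3 4 2)

r f r' f'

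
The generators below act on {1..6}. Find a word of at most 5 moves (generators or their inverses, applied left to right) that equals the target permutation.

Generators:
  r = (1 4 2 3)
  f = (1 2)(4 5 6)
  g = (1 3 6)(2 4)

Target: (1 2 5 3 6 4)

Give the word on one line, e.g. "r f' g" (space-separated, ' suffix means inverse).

g f g' r g

  after g: (1 3 6)(2 4)
  after f: (1 3 4)(2 5 6)
  after g': (2 5 3)(4 6)
  after r: (1 4 6 2 5)
  after g: (1 2 5 3 6 4)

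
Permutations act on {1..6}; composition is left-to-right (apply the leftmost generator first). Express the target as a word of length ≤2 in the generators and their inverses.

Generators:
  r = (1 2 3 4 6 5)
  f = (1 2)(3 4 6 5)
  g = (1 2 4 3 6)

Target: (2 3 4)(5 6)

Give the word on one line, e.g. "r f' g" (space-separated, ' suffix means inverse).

  after g: (1 2 4 3 6)
  after r': (2 3 4)(5 6)

g r'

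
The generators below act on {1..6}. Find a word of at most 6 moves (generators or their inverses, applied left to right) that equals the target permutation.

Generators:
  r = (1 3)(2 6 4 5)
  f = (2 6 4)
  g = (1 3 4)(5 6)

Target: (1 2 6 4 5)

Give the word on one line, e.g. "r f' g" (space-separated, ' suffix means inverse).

f g' f g

  after f: (2 6 4)
  after g': (1 4 2 5 6 3)
  after f: (1 2 5 4 6 3)
  after g: (1 2 6 4 5)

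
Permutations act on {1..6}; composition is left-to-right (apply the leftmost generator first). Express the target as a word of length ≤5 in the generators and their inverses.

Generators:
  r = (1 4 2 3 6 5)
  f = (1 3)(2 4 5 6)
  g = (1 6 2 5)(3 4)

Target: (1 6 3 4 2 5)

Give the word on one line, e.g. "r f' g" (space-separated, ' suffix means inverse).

f g r f'

  after f: (1 3)(2 4 5 6)
  after g: (1 4)(2 3 6 5)
  after r: (1 2 6)(3 5)
  after f': (1 6 3 4 2 5)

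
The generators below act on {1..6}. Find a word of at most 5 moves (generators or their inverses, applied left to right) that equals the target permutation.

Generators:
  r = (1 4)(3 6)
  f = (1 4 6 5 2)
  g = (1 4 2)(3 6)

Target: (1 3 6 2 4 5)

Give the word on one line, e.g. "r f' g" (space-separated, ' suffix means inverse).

  after f: (1 4 6 5 2)
  after f: (1 6 2 4 5)
  after g': (1 3 6 4 5 2)
  after g': (1 6)(4 5)
  after g': (1 3 6 2 4 5)

f f g' g' g'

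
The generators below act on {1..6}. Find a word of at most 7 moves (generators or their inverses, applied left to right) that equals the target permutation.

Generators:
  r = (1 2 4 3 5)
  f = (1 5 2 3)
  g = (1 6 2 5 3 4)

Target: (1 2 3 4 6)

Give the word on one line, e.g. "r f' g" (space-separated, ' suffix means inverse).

  after g': (1 4 3 5 2 6)
  after r: (1 3)(2 6)(4 5)
  after f': (1 2 6 5 4)
  after g: (1 5)(3 4 6)
  after f: (1 2 3 4 6)

g' r f' g f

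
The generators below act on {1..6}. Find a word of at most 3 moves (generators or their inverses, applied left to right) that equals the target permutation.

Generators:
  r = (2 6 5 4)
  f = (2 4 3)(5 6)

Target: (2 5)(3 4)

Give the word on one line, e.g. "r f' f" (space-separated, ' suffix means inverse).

  after f: (2 4 3)(5 6)
  after r': (2 5)(3 4)

f r'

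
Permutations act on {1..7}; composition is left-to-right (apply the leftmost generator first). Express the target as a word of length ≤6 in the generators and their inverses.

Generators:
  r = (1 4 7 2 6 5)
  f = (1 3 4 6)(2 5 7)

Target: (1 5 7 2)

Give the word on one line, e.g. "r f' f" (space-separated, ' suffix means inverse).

  after r': (1 5 6 2 7 4)
  after r': (1 6 7)(2 4 5)
  after f': (1 4 2 3)(5 7 6)
  after r: (1 7 5 2 3 4 6)
  after f': (1 5 7 2)

r' r' f' r f'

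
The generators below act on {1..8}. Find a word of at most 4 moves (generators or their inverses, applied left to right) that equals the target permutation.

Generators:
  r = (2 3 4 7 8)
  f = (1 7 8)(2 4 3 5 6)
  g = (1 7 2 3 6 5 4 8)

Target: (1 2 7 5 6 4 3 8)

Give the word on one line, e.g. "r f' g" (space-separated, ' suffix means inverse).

r' g' r

  after r': (2 8 7 4 3)
  after g': (1 8)(2 4)(3 7 5 6)
  after r: (1 2 7 5 6 4 3 8)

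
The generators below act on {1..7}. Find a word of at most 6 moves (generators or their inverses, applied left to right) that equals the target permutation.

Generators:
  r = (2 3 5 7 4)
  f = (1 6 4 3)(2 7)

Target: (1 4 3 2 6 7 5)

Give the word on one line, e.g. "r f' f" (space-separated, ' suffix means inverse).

  after r: (2 3 5 7 4)
  after f: (1 6 4 7 3 5 2)
  after r: (1 6 2)(3 7 5)
  after f: (1 4 3 2 6 7 5)

r f r f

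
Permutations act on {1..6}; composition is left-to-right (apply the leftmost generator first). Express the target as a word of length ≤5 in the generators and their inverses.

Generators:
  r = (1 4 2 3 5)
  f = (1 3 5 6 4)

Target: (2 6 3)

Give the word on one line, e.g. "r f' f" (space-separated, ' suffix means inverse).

  after f': (1 4 6 5 3)
  after f': (1 6 3 4 5)
  after r': (1 6 2 4 3)
  after f': (1 5 3 4)(2 6)
  after r: (2 6 3)

f' f' r' f' r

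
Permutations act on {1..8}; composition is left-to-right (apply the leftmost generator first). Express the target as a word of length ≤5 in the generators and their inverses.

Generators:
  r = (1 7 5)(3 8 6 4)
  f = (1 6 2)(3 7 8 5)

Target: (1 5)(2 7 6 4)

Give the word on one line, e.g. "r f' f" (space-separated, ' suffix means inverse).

f' r' f r'

  after f': (1 2 6)(3 5 8 7)
  after r': (1 2 8)(3 7 4 6 5)
  after f: (2 5 7 4)(3 8 6)
  after r': (1 5)(2 7 6 4)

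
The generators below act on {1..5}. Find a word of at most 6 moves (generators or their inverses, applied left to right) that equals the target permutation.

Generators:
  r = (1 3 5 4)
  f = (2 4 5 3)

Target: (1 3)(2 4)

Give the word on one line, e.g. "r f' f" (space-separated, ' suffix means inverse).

f r f' r'

  after f: (2 4 5 3)
  after r: (1 3 2)
  after f': (1 5 4 2)
  after r': (1 3)(2 4)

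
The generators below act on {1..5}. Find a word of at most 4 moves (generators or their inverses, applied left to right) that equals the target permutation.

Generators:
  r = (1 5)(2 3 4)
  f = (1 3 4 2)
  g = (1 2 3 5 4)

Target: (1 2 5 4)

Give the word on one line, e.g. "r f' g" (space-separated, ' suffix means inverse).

  after g': (1 4 5 3 2)
  after r: (1 2 5 4)

g' r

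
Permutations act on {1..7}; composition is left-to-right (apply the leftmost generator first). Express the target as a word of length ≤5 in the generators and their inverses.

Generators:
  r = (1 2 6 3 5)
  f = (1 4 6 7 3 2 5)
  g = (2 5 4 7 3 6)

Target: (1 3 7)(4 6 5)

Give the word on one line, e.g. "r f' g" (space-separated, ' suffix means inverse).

  after r': (1 5 3 6 2)
  after g': (1 2)(4 5 7)
  after g': (1 6 3 7 5 4 2)
  after r: (1 3 7)(4 6 5)

r' g' g' r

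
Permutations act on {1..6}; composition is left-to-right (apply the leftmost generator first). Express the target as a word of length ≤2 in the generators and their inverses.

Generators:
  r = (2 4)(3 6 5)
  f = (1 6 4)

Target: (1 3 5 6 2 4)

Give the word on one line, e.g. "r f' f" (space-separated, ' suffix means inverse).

  after f: (1 6 4)
  after r': (1 3 5 6 2 4)

f r'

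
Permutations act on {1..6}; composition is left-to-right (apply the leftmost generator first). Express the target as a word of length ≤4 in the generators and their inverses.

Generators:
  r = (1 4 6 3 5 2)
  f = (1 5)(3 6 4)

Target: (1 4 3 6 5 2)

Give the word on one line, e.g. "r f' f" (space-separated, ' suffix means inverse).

  after f: (1 5)(3 6 4)
  after f: (3 4 6)
  after r: (1 4 3 6 5 2)

f f r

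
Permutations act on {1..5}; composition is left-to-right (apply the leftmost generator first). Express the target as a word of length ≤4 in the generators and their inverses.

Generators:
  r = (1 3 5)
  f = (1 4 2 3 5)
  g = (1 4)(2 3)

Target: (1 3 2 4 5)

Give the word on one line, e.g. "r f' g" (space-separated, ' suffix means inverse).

  after f': (1 5 3 2 4)
  after r': (1 3 2 4 5)

f' r'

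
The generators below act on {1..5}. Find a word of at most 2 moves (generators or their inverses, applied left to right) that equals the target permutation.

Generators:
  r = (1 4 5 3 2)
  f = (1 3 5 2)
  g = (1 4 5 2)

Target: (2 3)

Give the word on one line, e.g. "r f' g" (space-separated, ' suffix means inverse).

  after r': (1 2 3 5 4)
  after g: (2 3)

r' g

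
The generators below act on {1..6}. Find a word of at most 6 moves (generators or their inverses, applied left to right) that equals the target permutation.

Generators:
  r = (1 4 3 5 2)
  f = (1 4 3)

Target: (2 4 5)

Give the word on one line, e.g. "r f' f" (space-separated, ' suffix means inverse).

f' f' r f

  after f': (1 3 4)
  after f': (1 4 3)
  after r: (1 3 4 5 2)
  after f: (2 4 5)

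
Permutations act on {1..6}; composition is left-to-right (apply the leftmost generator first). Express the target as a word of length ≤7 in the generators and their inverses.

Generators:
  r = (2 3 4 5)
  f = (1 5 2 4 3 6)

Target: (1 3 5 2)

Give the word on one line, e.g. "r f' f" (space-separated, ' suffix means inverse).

f r f' r' r'

  after f: (1 5 2 4 3 6)
  after r: (1 2 5 3 6)
  after f': (1 5 4 2)
  after r': (1 4 5 3 2)
  after r': (1 3 5 2)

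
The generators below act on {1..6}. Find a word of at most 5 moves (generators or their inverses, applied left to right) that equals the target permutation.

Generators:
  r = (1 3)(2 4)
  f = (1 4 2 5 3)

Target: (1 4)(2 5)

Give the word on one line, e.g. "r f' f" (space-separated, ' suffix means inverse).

f' f' r' f' r'

  after f': (1 3 5 2 4)
  after f': (1 5 4 3 2)
  after r': (1 5 2 3 4)
  after f': (1 2 5 4 3)
  after r': (1 4)(2 5)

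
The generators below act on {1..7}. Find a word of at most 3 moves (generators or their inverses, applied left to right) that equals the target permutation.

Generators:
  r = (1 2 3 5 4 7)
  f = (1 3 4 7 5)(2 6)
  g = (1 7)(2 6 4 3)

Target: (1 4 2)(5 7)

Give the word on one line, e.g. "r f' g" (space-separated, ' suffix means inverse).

g' f'

  after g': (1 7)(2 3 4 6)
  after f': (1 4 2)(5 7)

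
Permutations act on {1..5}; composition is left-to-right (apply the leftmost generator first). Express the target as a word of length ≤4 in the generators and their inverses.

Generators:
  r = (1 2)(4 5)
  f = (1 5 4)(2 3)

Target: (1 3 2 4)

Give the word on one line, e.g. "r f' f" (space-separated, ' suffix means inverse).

r' f'

  after r': (1 2)(4 5)
  after f': (1 3 2 4)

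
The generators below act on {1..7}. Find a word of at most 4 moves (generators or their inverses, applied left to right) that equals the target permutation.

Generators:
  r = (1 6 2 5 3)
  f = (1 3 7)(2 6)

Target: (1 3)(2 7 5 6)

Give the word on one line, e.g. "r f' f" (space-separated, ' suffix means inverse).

  after f': (1 7 3)(2 6)
  after r': (1 7 5 2)
  after f': (1 3)(2 7 5 6)

f' r' f'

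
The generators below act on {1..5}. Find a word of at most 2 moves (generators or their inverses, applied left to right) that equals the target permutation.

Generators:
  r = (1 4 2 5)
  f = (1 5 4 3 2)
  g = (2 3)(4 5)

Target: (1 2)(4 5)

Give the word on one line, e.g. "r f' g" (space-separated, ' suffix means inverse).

  after r': (1 5 2 4)
  after r': (1 2)(4 5)

r' r'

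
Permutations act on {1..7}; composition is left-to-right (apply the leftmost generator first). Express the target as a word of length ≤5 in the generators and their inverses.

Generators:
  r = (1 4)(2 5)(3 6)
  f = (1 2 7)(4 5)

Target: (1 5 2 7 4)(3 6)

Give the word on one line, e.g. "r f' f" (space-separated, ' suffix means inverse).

f' f' r'

  after f': (1 7 2)(4 5)
  after f': (1 2 7)
  after r': (1 5 2 7 4)(3 6)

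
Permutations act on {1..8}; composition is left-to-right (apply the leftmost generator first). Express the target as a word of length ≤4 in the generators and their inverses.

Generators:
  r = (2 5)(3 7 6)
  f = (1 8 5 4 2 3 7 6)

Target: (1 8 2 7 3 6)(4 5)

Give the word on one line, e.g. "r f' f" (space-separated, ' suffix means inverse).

  after f: (1 8 5 4 2 3 7 6)
  after r: (1 8 2 7 3 6)(4 5)

f r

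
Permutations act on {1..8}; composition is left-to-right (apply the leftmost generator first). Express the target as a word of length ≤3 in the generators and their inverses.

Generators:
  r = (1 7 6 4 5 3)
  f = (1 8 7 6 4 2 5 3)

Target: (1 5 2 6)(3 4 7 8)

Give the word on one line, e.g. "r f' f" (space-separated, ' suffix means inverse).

f' r'

  after f': (1 3 5 2 4 6 7 8)
  after r': (1 5 2 6)(3 4 7 8)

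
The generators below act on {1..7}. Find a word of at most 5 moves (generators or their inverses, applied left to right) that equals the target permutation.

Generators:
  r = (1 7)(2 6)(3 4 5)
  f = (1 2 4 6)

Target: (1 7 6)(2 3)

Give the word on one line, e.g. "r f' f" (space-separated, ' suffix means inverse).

r f' r r

  after r: (1 7)(2 6)(3 4 5)
  after f': (1 7 6)(2 4 5 3)
  after r: (2 5 4 3 6 7)
  after r: (1 7 6)(2 3)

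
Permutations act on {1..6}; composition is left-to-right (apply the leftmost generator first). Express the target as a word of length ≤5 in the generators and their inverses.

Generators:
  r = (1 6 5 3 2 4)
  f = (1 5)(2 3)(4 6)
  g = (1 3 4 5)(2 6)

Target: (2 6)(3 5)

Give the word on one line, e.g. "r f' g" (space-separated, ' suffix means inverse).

r' g f'

  after r': (1 4 2 3 5 6)
  after g: (1 5 2 4 6 3)
  after f': (2 6)(3 5)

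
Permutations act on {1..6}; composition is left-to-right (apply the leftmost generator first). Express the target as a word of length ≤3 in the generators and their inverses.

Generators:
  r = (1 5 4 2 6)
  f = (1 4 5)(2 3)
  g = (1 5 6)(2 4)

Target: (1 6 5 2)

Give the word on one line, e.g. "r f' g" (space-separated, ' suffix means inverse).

r g

  after r: (1 5 4 2 6)
  after g: (1 6 5 2)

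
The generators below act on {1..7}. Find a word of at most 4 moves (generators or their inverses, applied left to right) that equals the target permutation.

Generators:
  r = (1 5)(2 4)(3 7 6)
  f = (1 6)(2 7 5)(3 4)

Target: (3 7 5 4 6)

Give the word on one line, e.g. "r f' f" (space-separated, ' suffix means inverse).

  after r': (1 5)(2 4)(3 6 7)
  after f': (1 7 4 5 6 2 3)
  after r: (1 6 4)(2 7)(3 5)
  after f': (3 7 5 4 6)

r' f' r f'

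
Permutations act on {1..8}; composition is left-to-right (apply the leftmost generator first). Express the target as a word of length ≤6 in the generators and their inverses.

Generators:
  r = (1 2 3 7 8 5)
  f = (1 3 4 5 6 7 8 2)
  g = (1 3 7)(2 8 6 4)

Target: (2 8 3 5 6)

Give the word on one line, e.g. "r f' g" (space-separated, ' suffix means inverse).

  after r: (1 2 3 7 8 5)
  after f: (2 4 5 3 8 6 7)
  after g: (1 3 6)(4 5 7 8)
  after f': (2 8 3 5 6)

r f g f'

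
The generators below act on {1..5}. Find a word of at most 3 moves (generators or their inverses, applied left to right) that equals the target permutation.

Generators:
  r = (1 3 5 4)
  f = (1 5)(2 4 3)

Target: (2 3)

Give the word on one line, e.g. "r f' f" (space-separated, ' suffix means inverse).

  after f: (1 5)(2 4 3)
  after r: (1 4 5 3 2)
  after r: (2 3)

f r r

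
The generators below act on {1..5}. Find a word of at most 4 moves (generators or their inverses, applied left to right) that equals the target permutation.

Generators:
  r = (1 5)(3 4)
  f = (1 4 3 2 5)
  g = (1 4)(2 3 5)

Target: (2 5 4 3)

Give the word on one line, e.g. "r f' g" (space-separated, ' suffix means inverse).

  after g': (1 4)(2 5 3)
  after f': (4 5)
  after g: (1 4 2 3 5)
  after g: (2 5 4 3)

g' f' g g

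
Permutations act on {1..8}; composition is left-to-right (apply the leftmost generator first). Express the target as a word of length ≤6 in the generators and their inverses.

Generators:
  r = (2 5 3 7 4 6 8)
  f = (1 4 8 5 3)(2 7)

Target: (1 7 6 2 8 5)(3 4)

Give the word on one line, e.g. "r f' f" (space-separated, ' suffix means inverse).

  after f': (1 3 5 8 4)(2 7)
  after r': (1 5 6 4)(2 3)(7 8)
  after r': (1 2 5 4)(3 8)(6 7)
  after f': (1 7 6 2 8 5)(3 4)

f' r' r' f'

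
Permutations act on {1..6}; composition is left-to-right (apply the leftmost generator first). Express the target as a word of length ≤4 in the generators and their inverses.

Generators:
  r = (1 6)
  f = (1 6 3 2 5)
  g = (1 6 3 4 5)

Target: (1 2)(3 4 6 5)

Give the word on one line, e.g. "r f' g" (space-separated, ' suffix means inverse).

g f f

  after g: (1 6 3 4 5)
  after f: (1 3 4)(2 5 6)
  after f: (1 2)(3 4 6 5)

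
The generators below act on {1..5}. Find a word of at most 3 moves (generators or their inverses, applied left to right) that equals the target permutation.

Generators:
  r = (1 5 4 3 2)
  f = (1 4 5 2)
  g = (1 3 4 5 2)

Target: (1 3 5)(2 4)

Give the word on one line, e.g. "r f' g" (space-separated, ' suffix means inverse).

  after g: (1 3 4 5 2)
  after f: (1 3 5)(2 4)

g f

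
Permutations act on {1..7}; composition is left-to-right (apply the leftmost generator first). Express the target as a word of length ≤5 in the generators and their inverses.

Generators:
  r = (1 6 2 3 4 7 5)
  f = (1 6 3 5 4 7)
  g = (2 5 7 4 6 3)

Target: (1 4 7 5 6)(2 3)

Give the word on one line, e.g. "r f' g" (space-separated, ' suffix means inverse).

r g r

  after r: (1 6 2 3 4 7 5)
  after g: (1 3 6 5)
  after r: (1 4 7 5 6)(2 3)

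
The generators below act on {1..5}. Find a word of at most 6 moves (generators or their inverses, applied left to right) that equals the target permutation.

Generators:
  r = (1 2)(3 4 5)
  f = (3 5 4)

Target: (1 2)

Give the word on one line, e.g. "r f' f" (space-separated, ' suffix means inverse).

  after r': (1 2)(3 5 4)
  after f': (1 2)
  after r': (3 5 4)
  after f: (3 4 5)
  after r': (1 2)

r' f' r' f r'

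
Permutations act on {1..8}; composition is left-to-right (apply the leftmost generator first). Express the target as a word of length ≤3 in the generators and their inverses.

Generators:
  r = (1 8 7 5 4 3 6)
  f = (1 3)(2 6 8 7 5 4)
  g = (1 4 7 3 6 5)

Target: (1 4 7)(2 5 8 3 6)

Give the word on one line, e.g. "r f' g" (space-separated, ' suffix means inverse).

  after f': (1 3)(2 4 5 7 8 6)
  after r': (1 4 7)(2 5 8 3 6)

f' r'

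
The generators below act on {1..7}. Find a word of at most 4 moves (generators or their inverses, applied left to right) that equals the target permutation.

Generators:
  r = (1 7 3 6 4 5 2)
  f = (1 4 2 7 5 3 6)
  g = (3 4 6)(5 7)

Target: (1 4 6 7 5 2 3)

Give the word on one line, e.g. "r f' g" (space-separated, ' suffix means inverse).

g f' g'

  after g: (3 4 6)(5 7)
  after f': (1 6 5 2 4 3)
  after g': (1 4 6 7 5 2 3)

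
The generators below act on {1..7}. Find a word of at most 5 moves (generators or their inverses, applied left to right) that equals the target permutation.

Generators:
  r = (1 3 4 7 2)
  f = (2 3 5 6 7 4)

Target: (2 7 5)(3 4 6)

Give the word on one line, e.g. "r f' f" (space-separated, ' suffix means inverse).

f f f f

  after f: (2 3 5 6 7 4)
  after f: (2 5 7)(3 6 4)
  after f: (2 6)(3 7)(4 5)
  after f: (2 7 5)(3 4 6)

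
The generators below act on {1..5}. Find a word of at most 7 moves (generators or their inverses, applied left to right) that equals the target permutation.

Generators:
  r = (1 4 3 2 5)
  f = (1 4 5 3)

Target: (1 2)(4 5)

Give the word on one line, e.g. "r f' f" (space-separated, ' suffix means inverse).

r r f' r' f'

  after r: (1 4 3 2 5)
  after r: (1 3 5 4 2)
  after f': (1 5)(2 3 4)
  after r': (1 2 4 3)
  after f': (1 2)(4 5)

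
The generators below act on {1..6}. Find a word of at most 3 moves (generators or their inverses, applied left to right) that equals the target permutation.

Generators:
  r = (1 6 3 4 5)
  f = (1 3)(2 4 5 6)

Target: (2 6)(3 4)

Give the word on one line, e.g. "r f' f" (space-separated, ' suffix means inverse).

f r' r'

  after f: (1 3)(2 4 5 6)
  after r': (1 6 2 3 5)
  after r': (2 6)(3 4)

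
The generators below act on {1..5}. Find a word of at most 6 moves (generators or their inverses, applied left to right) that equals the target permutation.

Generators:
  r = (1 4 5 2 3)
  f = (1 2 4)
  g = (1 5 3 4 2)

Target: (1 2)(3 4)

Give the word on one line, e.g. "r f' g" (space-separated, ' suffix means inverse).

  after f': (1 4 2)
  after g: (1 2 5 3 4)
  after f': (2 5 3)
  after g': (1 2)(3 4)

f' g f' g'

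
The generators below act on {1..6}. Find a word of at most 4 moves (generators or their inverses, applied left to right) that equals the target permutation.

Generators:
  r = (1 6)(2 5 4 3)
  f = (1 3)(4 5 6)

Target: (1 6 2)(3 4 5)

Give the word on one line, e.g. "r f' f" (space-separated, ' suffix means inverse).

  after r: (1 6)(2 5 4 3)
  after f': (1 5 6 3 2 4)
  after r: (1 4 6 2 3 5)
  after f': (1 6 2)(3 4 5)

r f' r f'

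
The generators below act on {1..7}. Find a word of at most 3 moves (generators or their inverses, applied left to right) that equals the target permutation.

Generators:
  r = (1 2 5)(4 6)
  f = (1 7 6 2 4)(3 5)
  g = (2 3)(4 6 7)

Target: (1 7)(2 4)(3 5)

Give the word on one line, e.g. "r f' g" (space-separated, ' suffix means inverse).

  after g': (2 3)(4 7 6)
  after g': (4 6 7)
  after f: (1 7)(2 4)(3 5)

g' g' f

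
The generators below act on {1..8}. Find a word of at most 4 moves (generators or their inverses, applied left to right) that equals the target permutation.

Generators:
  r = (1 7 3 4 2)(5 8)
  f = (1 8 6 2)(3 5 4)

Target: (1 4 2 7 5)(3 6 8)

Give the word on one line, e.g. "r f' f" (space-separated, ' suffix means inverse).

  after r': (1 2 4 3 7)(5 8)
  after r': (1 4 7 2 3)
  after r': (1 3 2 7 4)(5 8)
  after f': (1 4 2 7 5)(3 6 8)

r' r' r' f'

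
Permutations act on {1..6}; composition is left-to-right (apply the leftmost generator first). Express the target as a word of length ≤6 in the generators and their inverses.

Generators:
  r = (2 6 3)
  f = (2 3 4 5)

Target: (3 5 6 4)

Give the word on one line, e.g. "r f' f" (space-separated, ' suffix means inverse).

  after r': (2 3 6)
  after f: (2 4 5)(3 6)
  after r: (2 4 5 6)
  after f: (2 5 6 3 4)
  after f: (3 5 6 4)

r' f r f f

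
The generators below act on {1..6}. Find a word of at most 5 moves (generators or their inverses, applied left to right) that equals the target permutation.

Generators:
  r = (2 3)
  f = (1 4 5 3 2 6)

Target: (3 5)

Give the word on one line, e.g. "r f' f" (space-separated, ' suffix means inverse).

f r f'

  after f: (1 4 5 3 2 6)
  after r: (1 4 5 2 6)
  after f': (3 5)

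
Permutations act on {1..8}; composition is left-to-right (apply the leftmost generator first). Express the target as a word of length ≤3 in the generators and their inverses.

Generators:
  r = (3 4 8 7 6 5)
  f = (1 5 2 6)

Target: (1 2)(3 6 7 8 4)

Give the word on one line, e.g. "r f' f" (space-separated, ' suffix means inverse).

  after r': (3 5 6 7 8 4)
  after f: (1 5)(2 6 7 8 4 3)
  after f: (1 2)(3 6 7 8 4)

r' f f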